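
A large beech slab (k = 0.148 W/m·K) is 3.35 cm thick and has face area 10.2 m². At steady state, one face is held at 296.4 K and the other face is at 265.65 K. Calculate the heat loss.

Q = 1390 W

Q = kA·ΔT/L = 0.148 × 10.2 × |296.4 K − 265.65 K| / 0.0335 = 1390 W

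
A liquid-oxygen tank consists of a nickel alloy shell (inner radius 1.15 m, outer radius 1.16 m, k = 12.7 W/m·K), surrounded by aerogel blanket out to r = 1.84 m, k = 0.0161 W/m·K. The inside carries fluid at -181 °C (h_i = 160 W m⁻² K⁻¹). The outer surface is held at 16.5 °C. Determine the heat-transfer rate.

Q = 125 W

Treat each layer as a resistance in series:
  R_conv,in = 1/(4πr²h) = 1/(4π·1.15²·160) = 3.761×10^-4 K/W
  R_nickel alloy = (1/1.15 − 1/1.16)/(4πk) = 0.007496/(4π·12.7) = 4.697×10^-5 K/W
  R_aerogel blanket = (1/1.16 − 1/1.84)/(4πk) = 0.3186/(4π·0.0161) = 1.575 K/W
ΣR = 3.761×10^-4 + 4.697×10^-5 + 1.575 = 1.575 K/W
Q = ΔT/ΣR = (-181 °C − 16.5 °C)/1.575 = -125 W
(Negative Q ⇒ heat flows inward; heat gain = 125 W.)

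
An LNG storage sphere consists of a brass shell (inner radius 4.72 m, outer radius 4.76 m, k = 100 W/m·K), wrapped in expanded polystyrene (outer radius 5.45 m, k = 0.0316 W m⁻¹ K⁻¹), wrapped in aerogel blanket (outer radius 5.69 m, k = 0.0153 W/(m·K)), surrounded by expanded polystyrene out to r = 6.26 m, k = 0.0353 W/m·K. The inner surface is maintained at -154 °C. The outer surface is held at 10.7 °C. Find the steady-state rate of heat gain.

Treat each layer as a resistance in series:
  R_brass = (1/4.72 − 1/4.76)/(4πk) = 0.001780/(4π·100) = 1.417×10^-6 K/W
  R_expanded polystyrene = (1/4.76 − 1/5.45)/(4πk) = 0.02660/(4π·0.0316) = 0.06698 K/W
  R_aerogel blanket = (1/5.45 − 1/5.69)/(4πk) = 0.007739/(4π·0.0153) = 0.04025 K/W
  R_expanded polystyrene = (1/5.69 − 1/6.26)/(4πk) = 0.01600/(4π·0.0353) = 0.03607 K/W
ΣR = 1.417×10^-6 + 0.06698 + 0.04025 + 0.03607 = 0.1433 K/W
Q = ΔT/ΣR = (-154 °C − 10.7 °C)/0.1433 = -1150 W
(Negative Q ⇒ heat flows inward; heat gain = 1150 W.)

Q = 1150 W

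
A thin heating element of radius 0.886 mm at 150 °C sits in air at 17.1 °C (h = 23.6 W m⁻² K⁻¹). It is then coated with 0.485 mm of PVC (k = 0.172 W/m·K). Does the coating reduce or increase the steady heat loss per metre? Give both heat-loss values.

increases: 17.5 → 25.0 W/m

Critical radius for a cylinder: r_cr = k/h = 0.00729 m = 0.729 cm.
Outer radius after coating: r₂ = 8.86×10^-4 + 4.85×10^-4 = 0.001371 m.
Since r₁ < r_cr and r₂ ≤ r_cr, the coating moves toward the maximum at r_cr — heat loss rises.
Bare: R = 1/(2πr₁h) = 7.612 m·K/W; Q = 132.9/7.612 = 17.5 W/m.
Coated: R = R_cond + R_conv = 5.323 m·K/W; Q = 132.9/5.323 = 25.0 W/m.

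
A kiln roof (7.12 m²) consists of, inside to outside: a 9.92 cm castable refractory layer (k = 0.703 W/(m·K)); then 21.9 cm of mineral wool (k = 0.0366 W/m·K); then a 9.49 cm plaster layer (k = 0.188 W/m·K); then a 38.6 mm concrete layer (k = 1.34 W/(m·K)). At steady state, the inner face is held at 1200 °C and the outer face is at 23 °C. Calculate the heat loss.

Series thermal resistances, inner to outer:
  R_castable refractory = L/(kA) = 0.0992/(0.703·7.12) = 0.01982 K/W
  R_mineral wool = L/(kA) = 0.219/(0.0366·7.12) = 0.8404 K/W
  R_plaster = L/(kA) = 0.0949/(0.188·7.12) = 0.07090 K/W
  R_concrete = L/(kA) = 0.0386/(1.34·7.12) = 0.004046 K/W
ΣR = 0.01982 + 0.8404 + 0.07090 + 0.004046 = 0.9352 K/W
Q = ΔT/ΣR = (1200 °C − 23 °C)/0.9352 = 1260 W

Q = 1260 W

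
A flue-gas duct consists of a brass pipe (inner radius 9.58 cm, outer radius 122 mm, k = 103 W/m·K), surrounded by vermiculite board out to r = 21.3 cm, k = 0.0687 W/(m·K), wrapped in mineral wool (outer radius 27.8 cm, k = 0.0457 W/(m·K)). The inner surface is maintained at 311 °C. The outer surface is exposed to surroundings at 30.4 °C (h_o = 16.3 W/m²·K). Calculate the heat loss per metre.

Q' = 124 W/m

Treat each layer as a resistance in series:
  R'_brass = ln(0.122/0.0958)/(2πk) = 0.2418/(2π·103) = 3.736×10^-4 m·K/W
  R'_vermiculite board = ln(0.213/0.122)/(2πk) = 0.5573/(2π·0.0687) = 1.291 m·K/W
  R'_mineral wool = ln(0.278/0.213)/(2πk) = 0.2663/(2π·0.0457) = 0.9275 m·K/W
  R'_conv,out = 1/(2πr h) = 1/(2π·0.278·16.3) = 0.03512 m·K/W
ΣR = 3.736×10^-4 + 1.291 + 0.9275 + 0.03512 = 2.254 m·K/W
Q' = ΔT/ΣR = (311 °C − 30.4 °C)/2.254 = 124 W/m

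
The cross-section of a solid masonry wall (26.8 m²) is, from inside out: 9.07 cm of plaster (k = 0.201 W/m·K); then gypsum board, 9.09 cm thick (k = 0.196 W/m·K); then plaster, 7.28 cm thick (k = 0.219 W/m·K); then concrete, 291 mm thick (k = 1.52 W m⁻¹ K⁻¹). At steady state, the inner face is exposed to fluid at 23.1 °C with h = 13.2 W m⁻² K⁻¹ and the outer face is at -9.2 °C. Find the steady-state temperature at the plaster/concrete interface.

T = -5.12 °C

Resistance network (inner→outer):
  R_conv,in = 1/(hA) = 1/(13.2·26.8) = 0.002827 K/W
  R_plaster = L/(kA) = 0.0907/(0.201·26.8) = 0.01684 K/W
  R_gypsum board = L/(kA) = 0.0909/(0.196·26.8) = 0.01731 K/W
  R_plaster = L/(kA) = 0.0728/(0.219·26.8) = 0.01240 K/W
  R_concrete = L/(kA) = 0.291/(1.52·26.8) = 0.007144 K/W
ΣR = 0.002827 + 0.01684 + 0.01731 + 0.01240 + 0.007144 = 0.05652 K/W
Q = ΔT/ΣR = (23.1 °C − -9.2 °C)/0.05652 = 571.5 W
From the inner boundary to the plaster/concrete interface, ΣR_partial = 0.04938 K/W.
T_interface = T_in − Q·ΣR_partial = 23.1 °C − (571.5)(0.04938) = -5.12 °C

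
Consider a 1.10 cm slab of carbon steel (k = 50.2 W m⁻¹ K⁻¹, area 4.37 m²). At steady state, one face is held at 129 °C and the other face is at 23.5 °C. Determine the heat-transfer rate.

Q = 2100 kW

Q = kA·ΔT/L = 50.2 × 4.37 × |129 °C − 23.5 °C| / 0.0110 = 2.10×10^6 W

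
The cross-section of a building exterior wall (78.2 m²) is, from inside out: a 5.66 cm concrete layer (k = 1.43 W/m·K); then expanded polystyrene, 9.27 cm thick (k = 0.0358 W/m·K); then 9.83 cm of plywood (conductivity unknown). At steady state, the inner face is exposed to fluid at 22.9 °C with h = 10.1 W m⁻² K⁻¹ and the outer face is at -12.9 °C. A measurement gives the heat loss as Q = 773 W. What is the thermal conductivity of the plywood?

k = 0.110 W/m·K

ΣR = ΔT/Q = |22.9 − -12.9|/773 = 0.04631 K/W
Known resistances:
  R_conv,in = 1/(hA) = 1/(10.1·78.2) = 0.001266 K/W
  R_concrete = L/(kA) = 0.0566/(1.43·78.2) = 5.061×10^-4 K/W
  R_expanded polystyrene = L/(kA) = 0.0927/(0.0358·78.2) = 0.03311 K/W
R_plywood = ΣR − ΣR_known = 0.04631 − 0.03488 = 0.01143 K/W
L/(kA) = 0.01143 ⇒ k = 0.0983/(0.01143·78.2) = 0.110 W/m·K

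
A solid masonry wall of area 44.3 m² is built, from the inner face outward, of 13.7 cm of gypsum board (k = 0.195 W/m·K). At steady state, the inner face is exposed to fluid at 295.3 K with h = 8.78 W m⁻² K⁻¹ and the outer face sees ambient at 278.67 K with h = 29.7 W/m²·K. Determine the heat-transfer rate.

Resistance network (inner→outer):
  R_conv,in = 1/(hA) = 1/(8.78·44.3) = 0.002571 K/W
  R_gypsum board = L/(kA) = 0.137/(0.195·44.3) = 0.01586 K/W
  R_conv,out = 1/(hA) = 1/(29.7·44.3) = 7.600×10^-4 K/W
ΣR = 0.002571 + 0.01586 + 7.600×10^-4 = 0.01919 K/W
Q = ΔT/ΣR = (295.3 K − 278.67 K)/0.01919 = 867 W

Q = 867 W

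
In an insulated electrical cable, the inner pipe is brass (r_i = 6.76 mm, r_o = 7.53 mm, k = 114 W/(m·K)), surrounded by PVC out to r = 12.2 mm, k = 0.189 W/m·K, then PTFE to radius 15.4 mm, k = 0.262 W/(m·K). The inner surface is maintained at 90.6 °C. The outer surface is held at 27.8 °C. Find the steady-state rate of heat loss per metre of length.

Q' = 115 W/m

Treat each layer as a resistance in series:
  R'_brass = ln(0.00753/0.00676)/(2πk) = 0.1079/(2π·114) = 1.506×10^-4 m·K/W
  R'_PVC = ln(0.0122/0.00753)/(2πk) = 0.4825/(2π·0.189) = 0.4063 m·K/W
  R'_PTFE = ln(0.0154/0.0122)/(2πk) = 0.2329/(2π·0.262) = 0.1415 m·K/W
ΣR = 1.506×10^-4 + 0.4063 + 0.1415 = 0.5480 m·K/W
Q' = ΔT/ΣR = (90.6 °C − 27.8 °C)/0.5480 = 115 W/m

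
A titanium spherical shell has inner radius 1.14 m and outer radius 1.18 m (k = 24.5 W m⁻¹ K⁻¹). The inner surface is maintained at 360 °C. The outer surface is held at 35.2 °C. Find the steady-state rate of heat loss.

Q = 4πk·ΔT/(1/r₁ − 1/r₂) = 4π × 24.5 × 324.8 / (1/1.14 − 1/1.18) = 3.36×10^6 W

Q = 3.36×10^6 W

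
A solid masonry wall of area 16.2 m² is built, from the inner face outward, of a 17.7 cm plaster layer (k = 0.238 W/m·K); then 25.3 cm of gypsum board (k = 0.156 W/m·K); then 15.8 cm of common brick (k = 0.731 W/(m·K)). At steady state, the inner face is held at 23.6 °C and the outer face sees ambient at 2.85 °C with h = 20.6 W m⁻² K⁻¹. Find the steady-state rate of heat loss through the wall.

Q = 128 W

Series thermal resistances, inner to outer:
  R_plaster = L/(kA) = 0.177/(0.238·16.2) = 0.04591 K/W
  R_gypsum board = L/(kA) = 0.253/(0.156·16.2) = 0.1001 K/W
  R_common brick = L/(kA) = 0.158/(0.731·16.2) = 0.01334 K/W
  R_conv,out = 1/(hA) = 1/(20.6·16.2) = 0.002997 K/W
ΣR = 0.04591 + 0.1001 + 0.01334 + 0.002997 = 0.1623 K/W
Q = ΔT/ΣR = (23.6 °C − 2.85 °C)/0.1623 = 128 W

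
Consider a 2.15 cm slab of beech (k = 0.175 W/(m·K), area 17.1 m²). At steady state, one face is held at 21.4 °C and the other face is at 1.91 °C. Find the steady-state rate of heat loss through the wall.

Q = 2.71 kW

Q = kA·ΔT/L = 0.175 × 17.1 × |21.4 °C − 1.91 °C| / 0.0215 = 2710 W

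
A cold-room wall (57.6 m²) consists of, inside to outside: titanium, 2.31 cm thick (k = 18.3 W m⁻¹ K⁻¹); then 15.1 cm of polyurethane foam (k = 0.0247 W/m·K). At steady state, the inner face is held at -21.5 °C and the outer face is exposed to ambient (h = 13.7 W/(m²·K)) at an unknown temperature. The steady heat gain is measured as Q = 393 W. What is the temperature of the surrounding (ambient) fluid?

T_out = 20.7 °C

Series resistances:
  R_titanium = L/(kA) = 0.0231/(18.3·57.6) = 2.191×10^-5 K/W
  R_polyurethane foam = L/(kA) = 0.151/(0.0247·57.6) = 0.1061 K/W
  R_conv,out = 1/(hA) = 1/(13.7·57.6) = 0.001267 K/W
ΣR = 0.1074 K/W
ΔT = Q·ΣR = 393 × 0.1074 = 42.21 K
Heat flows inward, so T_out = T_in + ΔT = -21.5 + 42.21 = 20.7 °C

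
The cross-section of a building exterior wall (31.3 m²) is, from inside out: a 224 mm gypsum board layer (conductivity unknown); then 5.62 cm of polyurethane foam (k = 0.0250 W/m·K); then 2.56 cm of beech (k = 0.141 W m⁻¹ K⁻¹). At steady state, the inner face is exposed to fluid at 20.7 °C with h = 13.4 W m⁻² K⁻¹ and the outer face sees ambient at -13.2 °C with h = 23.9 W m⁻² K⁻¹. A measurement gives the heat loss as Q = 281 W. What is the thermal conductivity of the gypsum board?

ΣR = ΔT/Q = |20.7 − -13.2|/281 = 0.1206 K/W
Known resistances:
  R_conv,in = 1/(hA) = 1/(13.4·31.3) = 0.002384 K/W
  R_polyurethane foam = L/(kA) = 0.0562/(0.0250·31.3) = 0.07182 K/W
  R_beech = L/(kA) = 0.0256/(0.141·31.3) = 0.005801 K/W
  R_conv,out = 1/(hA) = 1/(23.9·31.3) = 0.001337 K/W
R_gypsum board = ΣR − ΣR_known = 0.1206 − 0.08134 = 0.03926 K/W
L/(kA) = 0.03926 ⇒ k = 0.224/(0.03926·31.3) = 0.182 W/m·K

k = 0.182 W/m·K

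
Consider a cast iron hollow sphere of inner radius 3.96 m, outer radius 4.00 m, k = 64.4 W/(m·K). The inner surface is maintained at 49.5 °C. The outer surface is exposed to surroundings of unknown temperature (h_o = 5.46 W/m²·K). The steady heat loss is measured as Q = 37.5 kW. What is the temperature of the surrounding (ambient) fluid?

T_out = 15.2 °C

Sum the resistances:
  R_cast iron = (1/3.96 − 1/4.00)/(4πk) = 0.002525/(4π·64.4) = 3.120×10^-6 K/W
  R_conv,out = 1/(4πr²h) = 1/(4π·4.00²·5.46) = 9.109×10^-4 K/W
ΣR = 9.140×10^-4 K/W
ΔT = Q·ΣR = 37500 × 9.140×10^-4 = 34.27 K
Heat flows outward, so T_out = T_in − ΔT = 49.5 − 34.27 = 15.2 °C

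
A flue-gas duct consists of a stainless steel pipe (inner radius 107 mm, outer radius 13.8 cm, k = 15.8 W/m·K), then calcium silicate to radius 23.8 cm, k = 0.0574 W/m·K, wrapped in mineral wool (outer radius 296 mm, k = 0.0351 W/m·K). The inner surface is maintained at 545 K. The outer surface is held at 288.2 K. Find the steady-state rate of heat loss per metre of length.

Q' = 103 W/m

Series thermal resistances, inner to outer:
  R'_stainless steel = ln(0.138/0.107)/(2πk) = 0.2544/(2π·15.8) = 0.002563 m·K/W
  R'_calcium silicate = ln(0.238/0.138)/(2πk) = 0.5450/(2π·0.0574) = 1.511 m·K/W
  R'_mineral wool = ln(0.296/0.238)/(2πk) = 0.2181/(2π·0.0351) = 0.9889 m·K/W
ΣR = 0.002563 + 1.511 + 0.9889 = 2.502 m·K/W
Q' = ΔT/ΣR = (545 K − 288.2 K)/2.502 = 103 W/m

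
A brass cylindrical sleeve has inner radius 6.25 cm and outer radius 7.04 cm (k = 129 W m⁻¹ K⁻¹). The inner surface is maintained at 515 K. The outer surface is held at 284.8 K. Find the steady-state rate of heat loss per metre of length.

Q' = 1.57×10^6 W/m

Q' = 2πk·ΔT/ln(r₂/r₁) = 2π × 129 × 230.2 / ln(0.0704/0.0625) = 1.57×10^6 W/m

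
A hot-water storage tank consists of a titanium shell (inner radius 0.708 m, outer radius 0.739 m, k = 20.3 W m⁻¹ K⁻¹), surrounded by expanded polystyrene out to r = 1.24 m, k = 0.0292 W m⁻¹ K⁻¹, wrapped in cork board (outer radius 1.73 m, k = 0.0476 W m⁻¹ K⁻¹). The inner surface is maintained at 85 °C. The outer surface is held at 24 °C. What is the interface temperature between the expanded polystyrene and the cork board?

Series thermal resistances, inner to outer:
  R_titanium = (1/0.708 − 1/0.739)/(4πk) = 0.05925/(4π·20.3) = 2.323×10^-4 K/W
  R_expanded polystyrene = (1/0.739 − 1/1.24)/(4πk) = 0.5467/(4π·0.0292) = 1.490 K/W
  R_cork board = (1/1.24 − 1/1.73)/(4πk) = 0.2284/(4π·0.0476) = 0.3819 K/W
ΣR = 2.323×10^-4 + 1.490 + 0.3819 = 1.872 K/W
Q = ΔT/ΣR = (85 °C − 24 °C)/1.872 = 32.59 W
From the inner boundary to the expanded polystyrene/cork board interface, ΣR_partial = 1.490 K/W.
T_interface = T_in − Q·ΣR_partial = 85 °C − (32.59)(1.490) = 36.4 °C

T = 36.4 °C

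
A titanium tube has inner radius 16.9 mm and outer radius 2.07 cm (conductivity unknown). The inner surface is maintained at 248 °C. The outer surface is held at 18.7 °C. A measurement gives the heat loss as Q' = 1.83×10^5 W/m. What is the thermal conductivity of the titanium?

ΣR = ΔT/Q' = |248 − 18.7|/1.83×10^5 = 0.001253 m·K/W
ln(r₂/r₁)/(2πk) = 0.001253 ⇒ k = 0.2028/(2π·0.001253) = 25.8 W/m·K

k = 25.8 W/m·K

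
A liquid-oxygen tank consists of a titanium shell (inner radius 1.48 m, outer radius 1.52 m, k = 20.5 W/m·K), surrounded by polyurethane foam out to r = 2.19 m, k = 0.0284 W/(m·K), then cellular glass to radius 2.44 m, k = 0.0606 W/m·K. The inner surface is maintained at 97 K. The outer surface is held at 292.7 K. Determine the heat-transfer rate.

Q = 313 W

Series thermal resistances, inner to outer:
  R_titanium = (1/1.48 − 1/1.52)/(4πk) = 0.01778/(4π·20.5) = 6.902×10^-5 K/W
  R_polyurethane foam = (1/1.52 − 1/2.19)/(4πk) = 0.2013/(4π·0.0284) = 0.5640 K/W
  R_cellular glass = (1/2.19 − 1/2.44)/(4πk) = 0.04678/(4π·0.0606) = 0.06144 K/W
ΣR = 6.902×10^-5 + 0.5640 + 0.06144 = 0.6255 K/W
Q = ΔT/ΣR = (97 K − 292.7 K)/0.6255 = -313 W
(Negative Q ⇒ heat flows inward; heat gain = 313 W.)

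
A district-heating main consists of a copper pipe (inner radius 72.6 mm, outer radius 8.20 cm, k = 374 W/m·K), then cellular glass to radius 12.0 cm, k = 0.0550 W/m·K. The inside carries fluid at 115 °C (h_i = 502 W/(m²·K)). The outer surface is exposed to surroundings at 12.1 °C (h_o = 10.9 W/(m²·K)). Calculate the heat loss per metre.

Treat each layer as a resistance in series:
  R'_conv,in = 1/(2πr h) = 1/(2π·0.0726·502) = 0.004367 m·K/W
  R'_copper = ln(0.0820/0.0726)/(2πk) = 0.1218/(2π·374) = 5.181×10^-5 m·K/W
  R'_cellular glass = ln(0.120/0.0820)/(2πk) = 0.3808/(2π·0.0550) = 1.102 m·K/W
  R'_conv,out = 1/(2πr h) = 1/(2π·0.120·10.9) = 0.1217 m·K/W
ΣR = 0.004367 + 5.181×10^-5 + 1.102 + 0.1217 = 1.228 m·K/W
Q' = ΔT/ΣR = (115 °C − 12.1 °C)/1.228 = 83.8 W/m

Q' = 83.8 W/m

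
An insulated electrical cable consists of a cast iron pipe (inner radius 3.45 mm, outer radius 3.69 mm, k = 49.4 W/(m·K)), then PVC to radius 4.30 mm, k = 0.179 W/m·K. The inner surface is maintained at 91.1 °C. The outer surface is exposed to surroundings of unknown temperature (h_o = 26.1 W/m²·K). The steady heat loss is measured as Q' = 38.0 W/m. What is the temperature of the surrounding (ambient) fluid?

Series resistances:
  R'_cast iron = ln(0.00369/0.00345)/(2πk) = 0.06725/(2π·49.4) = 2.167×10^-4 m·K/W
  R'_PVC = ln(0.00430/0.00369)/(2πk) = 0.1530/(2π·0.179) = 0.1360 m·K/W
  R'_conv,out = 1/(2πr h) = 1/(2π·0.00430·26.1) = 1.418 m·K/W
ΣR = 1.554 m·K/W
ΔT = Q'·ΣR = 38.0 × 1.554 = 59.05 K
Heat flows outward, so T_out = T_in − ΔT = 91.1 − 59.05 = 32.0 °C

T_out = 32.0 °C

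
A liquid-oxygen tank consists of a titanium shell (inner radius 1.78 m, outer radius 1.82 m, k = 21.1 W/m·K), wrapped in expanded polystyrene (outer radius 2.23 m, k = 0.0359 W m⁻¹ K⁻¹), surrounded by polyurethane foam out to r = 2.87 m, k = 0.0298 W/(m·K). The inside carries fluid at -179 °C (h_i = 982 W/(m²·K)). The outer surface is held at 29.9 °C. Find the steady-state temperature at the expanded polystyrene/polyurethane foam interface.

Treat each layer as a resistance in series:
  R_conv,in = 1/(4πr²h) = 1/(4π·1.78²·982) = 2.558×10^-5 K/W
  R_titanium = (1/1.78 − 1/1.82)/(4πk) = 0.01235/(4π·21.1) = 4.657×10^-5 K/W
  R_expanded polystyrene = (1/1.82 − 1/2.23)/(4πk) = 0.1010/(4π·0.0359) = 0.2239 K/W
  R_polyurethane foam = (1/2.23 − 1/2.87)/(4πk) = 0.1000/(4π·0.0298) = 0.2670 K/W
ΣR = 2.558×10^-5 + 4.657×10^-5 + 0.2239 + 0.2670 = 0.4910 K/W
Q = ΔT/ΣR = (-179 °C − 29.9 °C)/0.4910 = -425.5 W
From the inner boundary to the expanded polystyrene/polyurethane foam interface, ΣR_partial = 0.2240 K/W.
T_interface = T_in − Q·ΣR_partial = -179 °C − (-425.5)(0.2240) = -83.7 °C

T = -83.7 °C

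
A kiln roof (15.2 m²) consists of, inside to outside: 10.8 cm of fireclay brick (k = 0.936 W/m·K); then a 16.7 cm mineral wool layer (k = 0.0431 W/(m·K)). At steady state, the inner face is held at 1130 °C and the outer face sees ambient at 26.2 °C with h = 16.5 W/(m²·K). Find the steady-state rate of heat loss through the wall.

Q = 4140 W

Series thermal resistances, inner to outer:
  R_fireclay brick = L/(kA) = 0.108/(0.936·15.2) = 0.007591 K/W
  R_mineral wool = L/(kA) = 0.167/(0.0431·15.2) = 0.2549 K/W
  R_conv,out = 1/(hA) = 1/(16.5·15.2) = 0.003987 K/W
ΣR = 0.007591 + 0.2549 + 0.003987 = 0.2665 K/W
Q = ΔT/ΣR = (1130 °C − 26.2 °C)/0.2665 = 4140 W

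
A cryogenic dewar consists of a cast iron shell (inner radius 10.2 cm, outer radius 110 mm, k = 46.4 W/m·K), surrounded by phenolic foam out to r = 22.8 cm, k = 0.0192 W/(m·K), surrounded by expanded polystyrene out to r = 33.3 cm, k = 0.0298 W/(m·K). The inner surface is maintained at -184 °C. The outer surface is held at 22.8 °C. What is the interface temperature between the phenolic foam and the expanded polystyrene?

Treat each layer as a resistance in series:
  R_cast iron = (1/0.102 − 1/0.110)/(4πk) = 0.7130/(4π·46.4) = 0.001223 K/W
  R_phenolic foam = (1/0.110 − 1/0.228)/(4πk) = 4.705/(4π·0.0192) = 19.50 K/W
  R_expanded polystyrene = (1/0.228 − 1/0.333)/(4πk) = 1.383/(4π·0.0298) = 3.693 K/W
ΣR = 0.001223 + 19.50 + 3.693 = 23.19 K/W
Q = ΔT/ΣR = (-184 °C − 22.8 °C)/23.19 = -8.918 W
From the inner boundary to the phenolic foam/expanded polystyrene interface, ΣR_partial = 19.50 K/W.
T_interface = T_in − Q·ΣR_partial = -184 °C − (-8.918)(19.50) = -10.1 °C

T = -10.1 °C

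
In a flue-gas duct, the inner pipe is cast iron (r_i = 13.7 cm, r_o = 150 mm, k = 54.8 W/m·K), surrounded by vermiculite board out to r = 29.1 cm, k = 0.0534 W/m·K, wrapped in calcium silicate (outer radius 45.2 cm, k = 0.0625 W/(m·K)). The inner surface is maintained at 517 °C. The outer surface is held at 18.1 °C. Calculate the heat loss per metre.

Treat each layer as a resistance in series:
  R'_cast iron = ln(0.150/0.137)/(2πk) = 0.09065/(2π·54.8) = 2.633×10^-4 m·K/W
  R'_vermiculite board = ln(0.291/0.150)/(2πk) = 0.6627/(2π·0.0534) = 1.975 m·K/W
  R'_calcium silicate = ln(0.452/0.291)/(2πk) = 0.4404/(2π·0.0625) = 1.121 m·K/W
ΣR = 2.633×10^-4 + 1.975 + 1.121 = 3.096 m·K/W
Q' = ΔT/ΣR = (517 °C − 18.1 °C)/3.096 = 161 W/m

Q' = 161 W/m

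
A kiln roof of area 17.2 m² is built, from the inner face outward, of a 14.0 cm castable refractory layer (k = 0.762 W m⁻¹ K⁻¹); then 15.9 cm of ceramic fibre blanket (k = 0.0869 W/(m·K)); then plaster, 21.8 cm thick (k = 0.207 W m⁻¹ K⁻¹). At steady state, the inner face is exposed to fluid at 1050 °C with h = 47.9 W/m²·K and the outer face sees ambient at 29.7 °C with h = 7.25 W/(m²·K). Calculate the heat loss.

Resistance network (inner→outer):
  R_conv,in = 1/(hA) = 1/(47.9·17.2) = 0.001214 K/W
  R_castable refractory = L/(kA) = 0.140/(0.762·17.2) = 0.01068 K/W
  R_ceramic fibre blanket = L/(kA) = 0.159/(0.0869·17.2) = 0.1064 K/W
  R_plaster = L/(kA) = 0.218/(0.207·17.2) = 0.06123 K/W
  R_conv,out = 1/(hA) = 1/(7.25·17.2) = 0.008019 K/W
ΣR = 0.001214 + 0.01068 + 0.1064 + 0.06123 + 0.008019 = 0.1875 K/W
Q = ΔT/ΣR = (1050 °C − 29.7 °C)/0.1875 = 5440 W

Q = 5440 W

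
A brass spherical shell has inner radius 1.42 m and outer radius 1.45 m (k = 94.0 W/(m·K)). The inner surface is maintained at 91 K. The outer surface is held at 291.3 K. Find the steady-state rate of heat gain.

Q = 4πk·ΔT/(1/r₁ − 1/r₂) = 4π × 94.0 × 200.3 / (1/1.42 − 1/1.45) = 1.62×10^7 W

Q = 16200 kW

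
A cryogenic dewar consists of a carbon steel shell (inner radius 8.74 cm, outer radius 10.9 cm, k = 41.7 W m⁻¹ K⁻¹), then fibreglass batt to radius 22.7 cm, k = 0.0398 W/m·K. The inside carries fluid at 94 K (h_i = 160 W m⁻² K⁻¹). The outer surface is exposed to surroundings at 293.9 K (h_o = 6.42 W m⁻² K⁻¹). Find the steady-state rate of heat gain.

Q = 20.3 W

Resistance network (inner→outer):
  R_conv,in = 1/(4πr²h) = 1/(4π·0.0874²·160) = 0.06511 K/W
  R_carbon steel = (1/0.0874 − 1/0.109)/(4πk) = 2.267/(4π·41.7) = 0.004327 K/W
  R_fibreglass batt = (1/0.109 − 1/0.227)/(4πk) = 4.769/(4π·0.0398) = 9.535 K/W
  R_conv,out = 1/(4πr²h) = 1/(4π·0.227²·6.42) = 0.2405 K/W
ΣR = 0.06511 + 0.004327 + 9.535 + 0.2405 = 9.845 K/W
Q = ΔT/ΣR = (94 K − 293.9 K)/9.845 = -20.3 W
(Negative Q ⇒ heat flows inward; heat gain = 20.3 W.)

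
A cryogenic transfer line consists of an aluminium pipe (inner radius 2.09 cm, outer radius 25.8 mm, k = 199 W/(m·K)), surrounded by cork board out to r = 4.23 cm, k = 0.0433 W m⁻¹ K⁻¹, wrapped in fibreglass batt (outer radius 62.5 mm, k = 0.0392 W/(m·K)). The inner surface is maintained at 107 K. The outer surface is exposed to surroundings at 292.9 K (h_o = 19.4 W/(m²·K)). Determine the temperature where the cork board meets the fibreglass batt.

Treat each layer as a resistance in series:
  R'_aluminium = ln(0.0258/0.0209)/(2πk) = 0.2106/(2π·199) = 1.685×10^-4 m·K/W
  R'_cork board = ln(0.0423/0.0258)/(2πk) = 0.4944/(2π·0.0433) = 1.817 m·K/W
  R'_fibreglass batt = ln(0.0625/0.0423)/(2πk) = 0.3904/(2π·0.0392) = 1.585 m·K/W
  R'_conv,out = 1/(2πr h) = 1/(2π·0.0625·19.4) = 0.1313 m·K/W
ΣR = 1.685×10^-4 + 1.817 + 1.585 + 0.1313 = 3.533 m·K/W
Q' = ΔT/ΣR = (107 K − 292.9 K)/3.533 = -52.62 W/m
From the inner boundary to the cork board/fibreglass batt interface, ΣR_partial = 1.817 m·K/W.
T_interface = T_in − Q'·ΣR_partial = 107 K − (-52.62)(1.817) = 202.6 K

T = 202.6 K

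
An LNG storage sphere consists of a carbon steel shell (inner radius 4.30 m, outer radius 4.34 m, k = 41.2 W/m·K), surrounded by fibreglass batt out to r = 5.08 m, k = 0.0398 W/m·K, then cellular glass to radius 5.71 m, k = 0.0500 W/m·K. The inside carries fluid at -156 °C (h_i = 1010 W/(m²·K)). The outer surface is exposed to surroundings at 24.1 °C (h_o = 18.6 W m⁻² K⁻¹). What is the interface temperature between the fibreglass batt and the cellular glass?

T = -37.3 °C

Resistance network (inner→outer):
  R_conv,in = 1/(4πr²h) = 1/(4π·4.30²·1010) = 4.261×10^-6 K/W
  R_carbon steel = (1/4.30 − 1/4.34)/(4πk) = 0.002143/(4π·41.2) = 4.140×10^-6 K/W
  R_fibreglass batt = (1/4.34 − 1/5.08)/(4πk) = 0.03356/(4π·0.0398) = 0.06711 K/W
  R_cellular glass = (1/5.08 − 1/5.71)/(4πk) = 0.02172/(4π·0.0500) = 0.03457 K/W
  R_conv,out = 1/(4πr²h) = 1/(4π·5.71²·18.6) = 1.312×10^-4 K/W
ΣR = 4.261×10^-6 + 4.140×10^-6 + 0.06711 + 0.03457 + 1.312×10^-4 = 0.1018 K/W
Q = ΔT/ΣR = (-156 °C − 24.1 °C)/0.1018 = -1769 W
From the inner boundary to the fibreglass batt/cellular glass interface, ΣR_partial = 0.06712 K/W.
T_interface = T_in − Q·ΣR_partial = -156 °C − (-1769)(0.06712) = -37.3 °C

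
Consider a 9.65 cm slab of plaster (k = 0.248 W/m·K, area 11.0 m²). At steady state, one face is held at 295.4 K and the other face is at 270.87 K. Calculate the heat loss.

Q = kA·ΔT/L = 0.248 × 11.0 × |295.4 K − 270.87 K| / 0.0965 = 693 W

Q = 693 W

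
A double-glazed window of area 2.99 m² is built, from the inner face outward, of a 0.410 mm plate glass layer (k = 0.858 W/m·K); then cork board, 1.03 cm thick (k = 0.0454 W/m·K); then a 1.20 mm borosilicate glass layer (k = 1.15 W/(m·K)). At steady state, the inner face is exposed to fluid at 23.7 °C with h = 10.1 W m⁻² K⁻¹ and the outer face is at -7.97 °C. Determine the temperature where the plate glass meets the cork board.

T = 14.1 °C

Treat each layer as a resistance in series:
  R_conv,in = 1/(hA) = 1/(10.1·2.99) = 0.03311 K/W
  R_plate glass = L/(kA) = 4.10×10^-4/(0.858·2.99) = 1.598×10^-4 K/W
  R_cork board = L/(kA) = 0.0103/(0.0454·2.99) = 0.07588 K/W
  R_borosilicate glass = L/(kA) = 0.00120/(1.15·2.99) = 3.490×10^-4 K/W
ΣR = 0.03311 + 1.598×10^-4 + 0.07588 + 3.490×10^-4 = 0.1095 K/W
Q = ΔT/ΣR = (23.7 °C − -7.97 °C)/0.1095 = 289.2 W
From the inner boundary to the plate glass/cork board interface, ΣR_partial = 0.03327 K/W.
T_interface = T_in − Q·ΣR_partial = 23.7 °C − (289.2)(0.03327) = 14.1 °C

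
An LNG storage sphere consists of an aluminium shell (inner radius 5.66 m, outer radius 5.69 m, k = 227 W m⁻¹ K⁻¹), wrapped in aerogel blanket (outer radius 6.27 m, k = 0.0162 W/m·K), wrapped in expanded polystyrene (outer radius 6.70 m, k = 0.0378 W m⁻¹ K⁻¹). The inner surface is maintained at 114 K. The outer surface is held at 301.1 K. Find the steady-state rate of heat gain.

Q = 1850 W

Series thermal resistances, inner to outer:
  R_aluminium = (1/5.66 − 1/5.69)/(4πk) = 9.315×10^-4/(4π·227) = 3.266×10^-7 K/W
  R_aerogel blanket = (1/5.69 − 1/6.27)/(4πk) = 0.01626/(4π·0.0162) = 0.07986 K/W
  R_expanded polystyrene = (1/6.27 − 1/6.70)/(4πk) = 0.01024/(4π·0.0378) = 0.02155 K/W
ΣR = 3.266×10^-7 + 0.07986 + 0.02155 = 0.1014 K/W
Q = ΔT/ΣR = (114 K − 301.1 K)/0.1014 = -1850 W
(Negative Q ⇒ heat flows inward; heat gain = 1850 W.)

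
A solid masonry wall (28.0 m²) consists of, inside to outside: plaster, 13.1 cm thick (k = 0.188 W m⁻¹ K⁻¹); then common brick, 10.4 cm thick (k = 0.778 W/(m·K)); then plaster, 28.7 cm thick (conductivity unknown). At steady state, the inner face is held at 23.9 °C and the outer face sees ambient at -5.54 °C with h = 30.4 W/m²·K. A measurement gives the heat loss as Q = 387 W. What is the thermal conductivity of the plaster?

ΣR = ΔT/Q = |23.9 − -5.54|/387 = 0.07607 K/W
Known resistances:
  R_plaster = L/(kA) = 0.131/(0.188·28.0) = 0.02489 K/W
  R_common brick = L/(kA) = 0.104/(0.778·28.0) = 0.004774 K/W
  R_conv,out = 1/(hA) = 1/(30.4·28.0) = 0.001175 K/W
R_plaster = ΣR − ΣR_known = 0.07607 − 0.03084 = 0.04523 K/W
L/(kA) = 0.04523 ⇒ k = 0.287/(0.04523·28.0) = 0.227 W/m·K

k = 0.227 W/m·K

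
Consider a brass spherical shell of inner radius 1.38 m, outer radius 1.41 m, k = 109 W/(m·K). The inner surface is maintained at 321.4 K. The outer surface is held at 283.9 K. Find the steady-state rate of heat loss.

Q = 3.33×10^6 W

Q = 4πk·ΔT/(1/r₁ − 1/r₂) = 4π × 109 × 37.5 / (1/1.38 − 1/1.41) = 3.33×10^6 W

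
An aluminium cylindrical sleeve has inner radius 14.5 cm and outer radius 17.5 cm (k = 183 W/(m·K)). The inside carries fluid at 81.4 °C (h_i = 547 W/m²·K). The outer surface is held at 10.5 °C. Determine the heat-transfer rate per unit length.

Q' = 32700 W/m

Treat each layer as a resistance in series:
  R'_conv,in = 1/(2πr h) = 1/(2π·0.145·547) = 0.002007 m·K/W
  R'_aluminium = ln(0.175/0.145)/(2πk) = 0.1881/(2π·183) = 1.635×10^-4 m·K/W
ΣR = 0.002007 + 1.635×10^-4 = 0.002171 m·K/W
Q' = ΔT/ΣR = (81.4 °C − 10.5 °C)/0.002171 = 32700 W/m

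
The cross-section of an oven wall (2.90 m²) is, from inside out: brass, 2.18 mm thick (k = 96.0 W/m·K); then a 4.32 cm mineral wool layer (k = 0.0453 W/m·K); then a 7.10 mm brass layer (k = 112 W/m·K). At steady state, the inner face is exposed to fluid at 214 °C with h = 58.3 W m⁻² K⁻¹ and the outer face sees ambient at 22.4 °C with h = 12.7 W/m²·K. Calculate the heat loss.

Q = 529 W

Series thermal resistances, inner to outer:
  R_conv,in = 1/(hA) = 1/(58.3·2.90) = 0.005915 K/W
  R_brass = L/(kA) = 0.00218/(96.0·2.90) = 7.830×10^-6 K/W
  R_mineral wool = L/(kA) = 0.0432/(0.0453·2.90) = 0.3288 K/W
  R_brass = L/(kA) = 0.00710/(112·2.90) = 2.186×10^-5 K/W
  R_conv,out = 1/(hA) = 1/(12.7·2.90) = 0.02715 K/W
ΣR = 0.005915 + 7.830×10^-6 + 0.3288 + 2.186×10^-5 + 0.02715 = 0.3619 K/W
Q = ΔT/ΣR = (214 °C − 22.4 °C)/0.3619 = 529 W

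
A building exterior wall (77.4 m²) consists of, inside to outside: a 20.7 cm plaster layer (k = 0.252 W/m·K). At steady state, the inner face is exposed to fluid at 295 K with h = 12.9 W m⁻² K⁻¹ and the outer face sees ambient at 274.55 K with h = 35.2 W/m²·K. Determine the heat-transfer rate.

Q = 1710 W

Series thermal resistances, inner to outer:
  R_conv,in = 1/(hA) = 1/(12.9·77.4) = 0.001002 K/W
  R_plaster = L/(kA) = 0.207/(0.252·77.4) = 0.01061 K/W
  R_conv,out = 1/(hA) = 1/(35.2·77.4) = 3.670×10^-4 K/W
ΣR = 0.001002 + 0.01061 + 3.670×10^-4 = 0.01198 K/W
Q = ΔT/ΣR = (295 K − 274.55 K)/0.01198 = 1710 W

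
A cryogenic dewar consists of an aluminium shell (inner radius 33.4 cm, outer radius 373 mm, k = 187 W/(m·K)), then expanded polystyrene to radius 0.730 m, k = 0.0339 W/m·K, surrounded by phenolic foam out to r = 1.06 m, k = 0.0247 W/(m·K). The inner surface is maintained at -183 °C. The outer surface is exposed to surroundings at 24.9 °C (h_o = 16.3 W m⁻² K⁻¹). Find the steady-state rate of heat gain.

Q = 46.7 W

Resistance network (inner→outer):
  R_aluminium = (1/0.334 − 1/0.373)/(4πk) = 0.3130/(4π·187) = 1.332×10^-4 K/W
  R_expanded polystyrene = (1/0.373 − 1/0.730)/(4πk) = 1.311/(4π·0.0339) = 3.078 K/W
  R_phenolic foam = (1/0.730 − 1/1.06)/(4πk) = 0.4265/(4π·0.0247) = 1.374 K/W
  R_conv,out = 1/(4πr²h) = 1/(4π·1.06²·16.3) = 0.004345 K/W
ΣR = 1.332×10^-4 + 3.078 + 1.374 + 0.004345 = 4.456 K/W
Q = ΔT/ΣR = (-183 °C − 24.9 °C)/4.456 = -46.7 W
(Negative Q ⇒ heat flows inward; heat gain = 46.7 W.)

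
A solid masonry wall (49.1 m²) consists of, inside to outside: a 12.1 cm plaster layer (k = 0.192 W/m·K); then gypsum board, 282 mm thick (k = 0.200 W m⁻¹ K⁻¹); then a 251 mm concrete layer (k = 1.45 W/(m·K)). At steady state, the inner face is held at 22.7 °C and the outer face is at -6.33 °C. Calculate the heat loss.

Q = 644 W

Treat each layer as a resistance in series:
  R_plaster = L/(kA) = 0.121/(0.192·49.1) = 0.01284 K/W
  R_gypsum board = L/(kA) = 0.282/(0.200·49.1) = 0.02872 K/W
  R_concrete = L/(kA) = 0.251/(1.45·49.1) = 0.003526 K/W
ΣR = 0.01284 + 0.02872 + 0.003526 = 0.04509 K/W
Q = ΔT/ΣR = (22.7 °C − -6.33 °C)/0.04509 = 644 W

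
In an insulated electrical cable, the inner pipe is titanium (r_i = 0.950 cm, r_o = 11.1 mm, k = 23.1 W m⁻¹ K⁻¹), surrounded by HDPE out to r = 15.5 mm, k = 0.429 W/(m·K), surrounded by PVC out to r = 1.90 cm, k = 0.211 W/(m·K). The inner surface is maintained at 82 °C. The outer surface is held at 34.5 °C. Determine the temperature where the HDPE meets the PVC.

T = 60.7 °C

Treat each layer as a resistance in series:
  R'_titanium = ln(0.0111/0.00950)/(2πk) = 0.1557/(2π·23.1) = 0.001072 m·K/W
  R'_HDPE = ln(0.0155/0.0111)/(2πk) = 0.3339/(2π·0.429) = 0.1239 m·K/W
  R'_PVC = ln(0.0190/0.0155)/(2πk) = 0.2036/(2π·0.211) = 0.1536 m·K/W
ΣR = 0.001072 + 0.1239 + 0.1536 = 0.2786 m·K/W
Q' = ΔT/ΣR = (82 °C − 34.5 °C)/0.2786 = 170.5 W/m
From the inner boundary to the HDPE/PVC interface, ΣR_partial = 0.1250 m·K/W.
T_interface = T_in − Q'·ΣR_partial = 82 °C − (170.5)(0.1250) = 60.7 °C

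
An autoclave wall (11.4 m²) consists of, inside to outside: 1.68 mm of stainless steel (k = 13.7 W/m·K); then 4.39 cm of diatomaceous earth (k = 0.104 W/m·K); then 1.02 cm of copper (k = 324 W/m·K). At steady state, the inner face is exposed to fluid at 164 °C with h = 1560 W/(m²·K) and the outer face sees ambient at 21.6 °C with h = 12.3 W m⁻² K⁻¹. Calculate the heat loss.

Resistance network (inner→outer):
  R_conv,in = 1/(hA) = 1/(1560·11.4) = 5.623×10^-5 K/W
  R_stainless steel = L/(kA) = 0.00168/(13.7·11.4) = 1.076×10^-5 K/W
  R_diatomaceous earth = L/(kA) = 0.0439/(0.104·11.4) = 0.03703 K/W
  R_copper = L/(kA) = 0.0102/(324·11.4) = 2.762×10^-6 K/W
  R_conv,out = 1/(hA) = 1/(12.3·11.4) = 0.007132 K/W
ΣR = 5.623×10^-5 + 1.076×10^-5 + 0.03703 + 2.762×10^-6 + 0.007132 = 0.04423 K/W
Q = ΔT/ΣR = (164 °C − 21.6 °C)/0.04423 = 3220 W

Q = 3.22 kW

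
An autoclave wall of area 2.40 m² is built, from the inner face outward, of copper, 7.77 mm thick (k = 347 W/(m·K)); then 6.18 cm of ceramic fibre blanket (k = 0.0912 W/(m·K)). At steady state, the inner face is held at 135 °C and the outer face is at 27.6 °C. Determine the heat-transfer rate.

Q = 380 W

Treat each layer as a resistance in series:
  R_copper = L/(kA) = 0.00777/(347·2.40) = 9.330×10^-6 K/W
  R_ceramic fibre blanket = L/(kA) = 0.0618/(0.0912·2.40) = 0.2823 K/W
ΣR = 9.330×10^-6 + 0.2823 = 0.2823 K/W
Q = ΔT/ΣR = (135 °C − 27.6 °C)/0.2823 = 380 W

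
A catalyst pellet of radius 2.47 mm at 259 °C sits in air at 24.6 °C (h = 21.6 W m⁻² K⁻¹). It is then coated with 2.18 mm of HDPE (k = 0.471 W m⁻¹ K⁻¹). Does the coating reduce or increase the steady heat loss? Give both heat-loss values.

Critical radius for a sphere: r_cr = 2k/h = 0.0436 m = 4.36 cm.
Outer radius after coating: r₂ = 0.00247 + 0.00218 = 0.00465 m.
Since r₁ < r_cr and r₂ ≤ r_cr, the coating moves toward the maximum at r_cr — heat loss rises.
Bare: R = 1/(4πr₁²h) = 603.9 K/W; Q = 234.4/603.9 = 0.388 W.
Coated: R = R_cond + R_conv = 202.5 K/W; Q = 234.4/202.5 = 1.16 W.

increases: 0.388 → 1.16 W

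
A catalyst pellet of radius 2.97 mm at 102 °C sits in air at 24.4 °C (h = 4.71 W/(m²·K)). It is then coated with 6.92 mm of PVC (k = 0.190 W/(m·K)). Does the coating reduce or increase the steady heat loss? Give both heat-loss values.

increases: 0.0405 → 0.286 W

Critical radius for a sphere: r_cr = 2k/h = 0.0807 m = 8.07 cm.
Outer radius after coating: r₂ = 0.00297 + 0.00692 = 0.00989 m.
Since r₁ < r_cr and r₂ ≤ r_cr, the coating moves toward the maximum at r_cr — heat loss rises.
Bare: R = 1/(4πr₁²h) = 1915 K/W; Q = 77.6/1915 = 0.0405 W.
Coated: R = R_cond + R_conv = 271.4 K/W; Q = 77.6/271.4 = 0.286 W.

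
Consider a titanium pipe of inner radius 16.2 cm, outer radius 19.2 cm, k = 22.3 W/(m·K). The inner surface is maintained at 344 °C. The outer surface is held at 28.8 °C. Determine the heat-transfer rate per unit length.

Q' = 2πk·ΔT/ln(r₂/r₁) = 2π × 22.3 × 315.2 / ln(0.192/0.162) = 2.60×10^5 W/m

Q' = 260 kW/m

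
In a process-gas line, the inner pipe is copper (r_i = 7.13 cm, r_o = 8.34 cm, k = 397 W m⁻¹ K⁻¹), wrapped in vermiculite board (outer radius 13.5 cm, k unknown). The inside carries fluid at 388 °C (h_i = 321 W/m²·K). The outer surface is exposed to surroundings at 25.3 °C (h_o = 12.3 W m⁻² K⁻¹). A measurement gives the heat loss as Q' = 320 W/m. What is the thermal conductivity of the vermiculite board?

k = 0.0744 W/m·K

ΣR = ΔT/Q' = |388 − 25.3|/320 = 1.133 m·K/W
Known resistances:
  R'_conv,in = 1/(2πr h) = 1/(2π·0.0713·321) = 0.006954 m·K/W
  R'_copper = ln(0.0834/0.0713)/(2πk) = 0.1568/(2π·397) = 6.284×10^-5 m·K/W
  R'_conv,out = 1/(2πr h) = 1/(2π·0.135·12.3) = 0.09585 m·K/W
R_vermiculite board = ΣR − ΣR_known = 1.133 − 0.1029 = 1.030 m·K/W
ln(r₂/r₁)/(2πk) = 1.030 ⇒ k = 0.4816/(2π·1.030) = 0.0744 W/m·K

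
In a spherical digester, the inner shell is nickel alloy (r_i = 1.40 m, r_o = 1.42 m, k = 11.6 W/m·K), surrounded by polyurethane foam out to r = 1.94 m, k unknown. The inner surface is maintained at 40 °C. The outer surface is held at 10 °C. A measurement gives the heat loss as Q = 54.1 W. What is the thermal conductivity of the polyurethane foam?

ΣR = ΔT/Q = |40 − 10|/54.1 = 0.5545 K/W
Known resistances:
  R_nickel alloy = (1/1.40 − 1/1.42)/(4πk) = 0.01006/(4π·11.6) = 6.902×10^-5 K/W
R_polyurethane foam = ΣR − ΣR_known = 0.5545 − 6.902×10^-5 = 0.5544 K/W
(1/r₁−1/r₂)/(4πk) = 0.5544 ⇒ k = 0.1888/(4π·0.5544) = 0.0271 W/m·K

k = 0.0271 W/m·K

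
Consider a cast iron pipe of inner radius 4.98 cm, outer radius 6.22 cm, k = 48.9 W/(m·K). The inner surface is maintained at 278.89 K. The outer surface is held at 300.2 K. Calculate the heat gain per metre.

Q' = 29400 W/m

Q' = 2πk·ΔT/ln(r₂/r₁) = 2π × 48.9 × 21.31 / ln(0.0622/0.0498) = 29400 W/m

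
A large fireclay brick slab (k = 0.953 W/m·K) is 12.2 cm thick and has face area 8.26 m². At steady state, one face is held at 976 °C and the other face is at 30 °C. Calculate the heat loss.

Q = kA·ΔT/L = 0.953 × 8.26 × |976 °C − 30 °C| / 0.122 = 61000 W

Q = 61000 W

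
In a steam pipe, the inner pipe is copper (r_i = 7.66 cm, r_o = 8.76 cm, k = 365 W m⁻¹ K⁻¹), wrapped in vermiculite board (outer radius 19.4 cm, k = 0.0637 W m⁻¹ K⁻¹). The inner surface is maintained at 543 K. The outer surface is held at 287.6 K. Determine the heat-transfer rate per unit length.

Series thermal resistances, inner to outer:
  R'_copper = ln(0.0876/0.0766)/(2πk) = 0.1342/(2π·365) = 5.851×10^-5 m·K/W
  R'_vermiculite board = ln(0.194/0.0876)/(2πk) = 0.7951/(2π·0.0637) = 1.987 m·K/W
ΣR = 5.851×10^-5 + 1.987 = 1.987 m·K/W
Q' = ΔT/ΣR = (543 K − 287.6 K)/1.987 = 129 W/m

Q' = 129 W/m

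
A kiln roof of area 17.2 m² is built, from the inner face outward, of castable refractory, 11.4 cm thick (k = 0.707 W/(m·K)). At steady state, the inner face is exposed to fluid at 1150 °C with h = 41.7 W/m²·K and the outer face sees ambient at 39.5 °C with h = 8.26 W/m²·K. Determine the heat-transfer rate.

Series thermal resistances, inner to outer:
  R_conv,in = 1/(hA) = 1/(41.7·17.2) = 0.001394 K/W
  R_castable refractory = L/(kA) = 0.114/(0.707·17.2) = 0.009375 K/W
  R_conv,out = 1/(hA) = 1/(8.26·17.2) = 0.007039 K/W
ΣR = 0.001394 + 0.009375 + 0.007039 = 0.01781 K/W
Q = ΔT/ΣR = (1150 °C − 39.5 °C)/0.01781 = 62400 W

Q = 62.4 kW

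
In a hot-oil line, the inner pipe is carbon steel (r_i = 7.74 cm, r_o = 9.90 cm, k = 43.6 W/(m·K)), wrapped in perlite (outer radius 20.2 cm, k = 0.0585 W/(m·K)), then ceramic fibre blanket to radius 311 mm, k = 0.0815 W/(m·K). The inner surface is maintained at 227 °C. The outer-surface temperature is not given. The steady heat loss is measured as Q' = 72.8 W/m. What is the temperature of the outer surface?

T_out = 24.3 °C

Sum the resistances:
  R'_carbon steel = ln(0.0990/0.0774)/(2πk) = 0.2461/(2π·43.6) = 8.985×10^-4 m·K/W
  R'_perlite = ln(0.202/0.0990)/(2πk) = 0.7131/(2π·0.0585) = 1.940 m·K/W
  R'_ceramic fibre blanket = ln(0.311/0.202)/(2πk) = 0.4315/(2π·0.0815) = 0.8427 m·K/W
ΣR = 2.784 m·K/W
ΔT = Q'·ΣR = 72.8 × 2.784 = 202.7 K
Heat flows outward, so T_out = T_in − ΔT = 227 − 202.7 = 24.3 °C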